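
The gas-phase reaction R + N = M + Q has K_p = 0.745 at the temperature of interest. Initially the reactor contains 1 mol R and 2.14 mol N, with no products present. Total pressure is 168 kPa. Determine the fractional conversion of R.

X = 0.637

Basis: 1 mol R initially; let X = conversion of R. Extent ξ = X.
Moles: n_R = 1 − X; n_N = 2.14 − X; n_M = X; n_Q = X.
n_T stays at 3.14 (no change in mole number).
Mole fractions y_i = n_i/n_T; K_p = p_M p_Q / (p_R p_N) with p_i = y_i·P.
Substituting and setting equal to 0.745 gives a polynomial in X; the root in (0,1) is X = 0.637.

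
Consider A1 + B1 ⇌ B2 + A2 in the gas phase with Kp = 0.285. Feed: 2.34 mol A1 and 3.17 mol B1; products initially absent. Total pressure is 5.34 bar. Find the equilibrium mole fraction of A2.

y_A2 = 0.171

Take 2.34 mol A1 as basis and let X be its fractional conversion, so ξ = 2.34X.
Mole table: n_A1 = 2.34 − 2.34X; n_B1 = 3.17 − 2.34X; n_B2 = 2.34X; n_A2 = 2.34X.
Since Δν = 0, n_T = 5.51 throughout.
y_i = n_i/n_T, p_i = y_i·P. Kp = p_B2 p_A2 / (p_A1 p_B1).
Equating to 0.285 and solving on 0 < X < 1: X = 0.403.
Then n_A2 = 0.942, n_T = 5.51, so y_A2 = 0.171.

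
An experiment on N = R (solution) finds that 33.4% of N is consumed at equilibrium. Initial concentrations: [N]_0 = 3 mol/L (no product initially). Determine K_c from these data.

Let X = conversion of N.
Concentrations: [N] = 3 − 3X; [R] = 3X.
At X = 0.334: [N] = 2, [R] = 1.
K_c = [R] / ([N]) = 0.502.

K_c = 0.502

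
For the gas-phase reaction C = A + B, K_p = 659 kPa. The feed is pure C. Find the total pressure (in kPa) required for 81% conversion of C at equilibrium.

Basis: 1 mol C initially; let X = conversion of C. Extent ξ = X.
Species balance: n_C = 1 − X; n_A = X; n_B = X.
n_T = Σnᵢ = 1 + X.
K_p = p_A p_B / (p_C) with p_i = (n_i/n_T)·P.
At X = 0.81: the mole-fraction product g(X) = Π y_i^ν_i = 1.908. Since K_p = g(X)·P^{1}, P = (K_p/g)^(1/1) = (659/1.908)^(1/1) = 345 kPa.

P = 345 kPa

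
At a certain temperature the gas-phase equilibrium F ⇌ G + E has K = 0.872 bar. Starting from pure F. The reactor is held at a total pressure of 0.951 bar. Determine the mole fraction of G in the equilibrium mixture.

y_G = 0.409

Let X = conversion of F (basis 1 mol F); extent of reaction ξ = X.
Mole table: n_F = 1 − X; n_G = X; n_E = X.
n_T = Σnᵢ = 1 + X.
With p_i = (n_i/n_T)P, K = p_G p_E / (p_F).
Setting this equal to 0.872 bar and taking the physical root (0 < X < 1) gives X = 0.692.
Then n_G = 0.692, n_T = 1.69, so y_G = 0.409.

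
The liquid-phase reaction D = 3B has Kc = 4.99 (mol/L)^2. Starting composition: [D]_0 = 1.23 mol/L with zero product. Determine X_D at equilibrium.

X = 0.415

Let X = conversion of D; extent ξ = 1.23·X mol/L.
Concentrations: [D] = 1.23 − 1.23X; [B] = 3.69X.
Kc = [B]^3 / ([D]).
This equals 4.99 at X = 0.415 (the root in 0 < X < 1).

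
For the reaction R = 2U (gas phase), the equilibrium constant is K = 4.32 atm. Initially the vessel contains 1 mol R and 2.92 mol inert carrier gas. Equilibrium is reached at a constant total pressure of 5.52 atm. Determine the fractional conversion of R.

X = 0.597

Let X = conversion of R (basis 1 mol R); extent of reaction ξ = X.
Mole table: n_R = 1 − X; n_U = 2X; n_I = 2.92 (inert).
Summing: n_T = 3.92 + X.
With p_i = (n_i/n_T)P, K = p_U^2 / (p_R).
Equating to 4.32 atm and solving on 0 < X < 1: X = 0.597.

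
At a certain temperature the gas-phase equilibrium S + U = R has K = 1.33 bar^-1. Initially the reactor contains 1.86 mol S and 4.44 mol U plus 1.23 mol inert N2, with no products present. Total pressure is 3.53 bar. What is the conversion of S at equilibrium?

X = 0.703

Let X = conversion of S (basis 1.86 mol S); extent of reaction ξ = 1.86X.
Mole table: n_S = 1.86 − 1.86X; n_U = 4.44 − 1.86X; n_R = 1.86X; n_I = 1.23 (inert).
Total moles n_T = 7.53 − 1.86X.
Mole fractions y_i = n_i/n_T; K = p_R / (p_S p_U) with p_i = y_i·P.
Setting this equal to 1.33 bar^-1 and taking the physical root (0 < X < 1) gives X = 0.703.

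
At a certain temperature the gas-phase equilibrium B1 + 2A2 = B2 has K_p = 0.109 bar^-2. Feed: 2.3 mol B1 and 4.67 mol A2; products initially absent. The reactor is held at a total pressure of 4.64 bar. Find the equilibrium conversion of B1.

X = 0.412

Basis: 2.3 mol B1 initially; let X = conversion of B1. Extent ξ = 2.3X.
Mole table: n_B1 = 2.3 − 2.3X; n_A2 = 4.67 − 4.6X; n_B2 = 2.3X.
n_T = Σnᵢ = 6.97 − 4.6X.
y_i = n_i/n_T, p_i = y_i·P. K_p = p_B2 / (p_B1 p_A2^2).
Equating to 0.109 bar^-2 and solving on 0 < X < 1: X = 0.412.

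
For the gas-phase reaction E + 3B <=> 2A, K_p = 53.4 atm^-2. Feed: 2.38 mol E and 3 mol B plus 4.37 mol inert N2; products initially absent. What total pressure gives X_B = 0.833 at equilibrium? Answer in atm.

P = 4.18 atm

Basis: 3 mol B initially; let X = conversion of B. Extent ξ = X.
Species balance: n_E = 2.38 − X; n_B = 3 − 3X; n_A = 2X; n_I = 4.37 (inert).
Summing: n_T = 9.75 − 2X.
K_p = p_A^2 / (p_E p_B^3) with p_i = (n_i/n_T)·P.
At X = 0.833: the mole-fraction product g(X) = Π y_i^ν_i = 932.4. Since K_p = g(X)·P^{-2}, P = (g/K_p)^(1/2) = (932.4/53.4)^(1/2) = 4.18 atm.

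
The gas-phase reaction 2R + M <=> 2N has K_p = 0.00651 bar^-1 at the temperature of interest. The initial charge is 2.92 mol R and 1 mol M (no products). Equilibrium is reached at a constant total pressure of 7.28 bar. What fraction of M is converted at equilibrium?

X = 0.137

Take 1 mol M as basis and let X be its fractional conversion, so ξ = X.
Mole table: n_R = 2.92 − 2X; n_M = 1 − X; n_N = 2X.
Summing: n_T = 3.92 − X.
Mole fractions y_i = n_i/n_T; K_p = p_N^2 / (p_R^2 p_M) with p_i = y_i·P.
Equating to 0.00651 bar^-1 and solving on 0 < X < 1: X = 0.137.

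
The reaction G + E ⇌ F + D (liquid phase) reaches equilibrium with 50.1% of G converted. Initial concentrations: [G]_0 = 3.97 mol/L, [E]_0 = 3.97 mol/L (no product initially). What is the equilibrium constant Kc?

Let X = conversion of G.
Concentrations: [G] = 3.97 − 3.97X; [E] = 3.97 − 3.97X; [F] = 3.97X; [D] = 3.97X.
At X = 0.501: [G] = 1.98, [E] = 1.98, [F] = 1.99, [D] = 1.99.
Kc = [F] [D] / ([G] [E]) = 1.01.

Kc = 1.01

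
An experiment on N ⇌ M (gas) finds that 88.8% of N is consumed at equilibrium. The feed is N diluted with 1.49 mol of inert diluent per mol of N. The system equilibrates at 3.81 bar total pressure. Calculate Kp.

Kp = 7.93

Let X = conversion of N (basis 1 mol N); extent of reaction ξ = X.
Mole table: n_N = 1 − X; n_M = X; n_I = 1.49 (inert).
n_T stays at 2.49 (no change in mole number).
At X = 0.888: n_N = 0.112, n_M = 0.888, n_T = 2.49.
p_i = (n_i/n_T)·P. Kp = p_M / (p_N) = 7.93.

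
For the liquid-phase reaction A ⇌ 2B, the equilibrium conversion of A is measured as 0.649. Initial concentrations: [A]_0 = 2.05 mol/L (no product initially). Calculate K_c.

Let X = conversion of A.
Concentrations: [A] = 2.05 − 2.05X; [B] = 4.1X.
At X = 0.649: [A] = 0.72, [B] = 2.66.
K_c = [B]^2 / ([A]) = 9.84 mol/L.

K_c = 9.84 mol/L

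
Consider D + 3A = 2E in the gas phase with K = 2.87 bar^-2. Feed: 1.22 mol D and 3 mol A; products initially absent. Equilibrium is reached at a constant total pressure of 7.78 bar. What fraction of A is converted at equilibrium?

Basis: 3 mol A initially; let X = conversion of A. Extent ξ = X.
Species balance: n_D = 1.22 − X; n_A = 3 − 3X; n_E = 2X.
Summing: n_T = 4.22 − 2X.
With p_i = (n_i/n_T)P, K = p_E^2 / (p_D p_A^3).
Equating to 2.87 bar^-2 and solving on 0 < X < 1: X = 0.794.

X = 0.794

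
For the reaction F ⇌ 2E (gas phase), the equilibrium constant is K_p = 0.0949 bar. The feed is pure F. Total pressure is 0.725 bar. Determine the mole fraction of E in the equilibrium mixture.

Take 1 mol F as basis and let X be its fractional conversion, so ξ = X.
Mole table: n_F = 1 − X; n_E = 2X.
Summing: n_T = 1 + X.
Mole fractions y_i = n_i/n_T; K_p = p_E^2 / (p_F) with p_i = y_i·P.
Equating to 0.0949 bar and solving on 0 < X < 1: X = 0.178.
Then n_E = 0.356, n_T = 1.18, so y_E = 0.302.

y_E = 0.302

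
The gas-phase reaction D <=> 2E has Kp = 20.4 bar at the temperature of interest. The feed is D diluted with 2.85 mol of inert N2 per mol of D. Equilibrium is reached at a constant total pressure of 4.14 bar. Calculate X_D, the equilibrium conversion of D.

Basis: 1 mol D initially; let X = conversion of D. Extent ξ = X.
Moles: n_D = 1 − X; n_E = 2X; n_I = 2.85 (inert).
Summing: n_T = 3.85 + X.
y_i = n_i/n_T, p_i = y_i·P. Kp = p_E^2 / (p_D).
Setting this equal to 20.4 bar and taking the physical root (0 < X < 1) gives X = 0.870.

X = 0.870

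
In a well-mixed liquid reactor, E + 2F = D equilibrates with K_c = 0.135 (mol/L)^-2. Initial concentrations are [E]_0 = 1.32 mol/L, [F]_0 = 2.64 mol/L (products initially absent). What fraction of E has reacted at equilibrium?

X = 0.310

Let X = conversion of E; extent ξ = 1.32·X mol/L.
Concentrations: [E] = 1.32 − 1.32X; [F] = 2.64 − 2.64X; [D] = 1.32X.
K_c = [D] / ([E] [F]^2).
Solving K_c = 0.135 for X ∈ (0,1): X = 0.310.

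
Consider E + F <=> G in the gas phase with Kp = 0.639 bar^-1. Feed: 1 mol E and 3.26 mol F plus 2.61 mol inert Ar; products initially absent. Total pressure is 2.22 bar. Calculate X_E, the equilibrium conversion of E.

X = 0.386

Basis: 1 mol E initially; let X = conversion of E. Extent ξ = X.
At extent ξ: n_E = 1 − X; n_F = 3.26 − X; n_G = X; n_I = 2.61 (inert).
Total moles n_T = 6.87 − X.
y_i = n_i/n_T, p_i = y_i·P. Kp = p_G / (p_E p_F).
Setting this equal to 0.639 bar^-1 and taking the physical root (0 < X < 1) gives X = 0.386.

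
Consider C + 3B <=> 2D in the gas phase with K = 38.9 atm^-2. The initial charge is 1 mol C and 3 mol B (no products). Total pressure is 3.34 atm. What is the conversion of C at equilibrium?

Take 1 mol C as basis and let X be its fractional conversion, so ξ = X.
Species balance: n_C = 1 − X; n_B = 3 − 3X; n_D = 2X.
Total moles n_T = 4 − 2X.
y_i = n_i/n_T, p_i = y_i·P. K = p_D^2 / (p_C p_B^3).
Substituting and setting equal to 38.9 atm^-2 gives a polynomial in X; the root in (0,1) is X = 0.811.

X = 0.811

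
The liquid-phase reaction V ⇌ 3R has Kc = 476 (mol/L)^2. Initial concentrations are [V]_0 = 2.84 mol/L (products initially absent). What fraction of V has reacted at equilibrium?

Let X = conversion of V; extent ξ = 2.84·X mol/L.
Concentrations: [V] = 2.84 − 2.84X; [R] = 8.52X.
Kc = [R]^3 / ([V]).
This equals 476 at X = 0.782 (the root in 0 < X < 1).

X = 0.782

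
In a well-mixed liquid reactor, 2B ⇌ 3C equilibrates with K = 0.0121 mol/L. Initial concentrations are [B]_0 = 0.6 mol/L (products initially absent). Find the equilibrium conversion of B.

Let X = conversion of B; extent ξ = 0.6X/2 mol/L.
Concentrations: [B] = 0.6 − 0.6X; [C] = 0.9X.
K = [C]^3 / ([B]^2).
Setting equal to 0.0121 and solving for X on (0,1) gives X = 0.161.

X = 0.161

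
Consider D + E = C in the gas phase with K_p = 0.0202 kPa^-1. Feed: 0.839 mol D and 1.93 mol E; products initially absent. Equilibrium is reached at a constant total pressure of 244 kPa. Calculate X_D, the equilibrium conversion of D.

X = 0.750

Take 0.839 mol D as basis and let X be its fractional conversion, so ξ = 0.839X.
Mole table: n_D = 0.839 − 0.839X; n_E = 1.93 − 0.839X; n_C = 0.839X.
Summing: n_T = 2.77 − 0.839X.
y_i = n_i/n_T, p_i = y_i·P. K_p = p_C / (p_D p_E).
Setting this equal to 0.0202 kPa^-1 and taking the physical root (0 < X < 1) gives X = 0.750.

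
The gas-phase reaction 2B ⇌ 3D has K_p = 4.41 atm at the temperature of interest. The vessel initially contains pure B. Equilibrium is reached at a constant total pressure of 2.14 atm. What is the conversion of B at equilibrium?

Take 1 mol B as basis and let X be its fractional conversion, so ξ = 0.5X.
Species balance: n_B = 1 − X; n_D = 1.5X.
n_T = Σnᵢ = 1 + 0.5X.
y_i = n_i/n_T, p_i = y_i·P. K_p = p_D^3 / (p_B^2).
This yields a degree-3 equation in X; solving on (0,1), X = 0.544.

X = 0.544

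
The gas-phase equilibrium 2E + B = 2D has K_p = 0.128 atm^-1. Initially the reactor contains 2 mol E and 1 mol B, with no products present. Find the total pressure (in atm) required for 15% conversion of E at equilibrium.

Basis: 2 mol E initially; let X = conversion of E. Extent ξ = X.
At extent ξ: n_E = 2 − 2X; n_B = 1 − X; n_D = 2X.
Total moles n_T = 3 − X.
K_p = p_D^2 / (p_E^2 p_B) with p_i = (n_i/n_T)·P.
At X = 0.15: the mole-fraction product g(X) = Π y_i^ν_i = 0.1044. Since K_p = g(X)·P^{-1}, P = (g/K_p)^(1/1) = (0.1044/0.128)^(1/1) = 0.816 atm.

P = 0.816 atm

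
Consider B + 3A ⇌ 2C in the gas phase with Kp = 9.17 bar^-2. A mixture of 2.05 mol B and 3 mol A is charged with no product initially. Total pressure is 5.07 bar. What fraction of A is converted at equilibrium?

X = 0.839

Let X = conversion of A (basis 3 mol A); extent of reaction ξ = X.
Mole table: n_B = 2.05 − X; n_A = 3 − 3X; n_C = 2X.
n_T = Σnᵢ = 5.05 − 2X.
y_i = n_i/n_T, p_i = y_i·P. Kp = p_C^2 / (p_B p_A^3).
Equating to 9.17 bar^-2 and solving on 0 < X < 1: X = 0.839.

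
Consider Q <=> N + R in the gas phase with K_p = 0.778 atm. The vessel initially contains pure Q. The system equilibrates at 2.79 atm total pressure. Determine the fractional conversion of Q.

Basis: 1 mol Q initially; let X = conversion of Q. Extent ξ = X.
Mole table: n_Q = 1 − X; n_N = X; n_R = X.
Summing: n_T = 1 + X.
With p_i = (n_i/n_T)P, K_p = p_N p_R / (p_Q).
Equating to 0.778 atm and solving on 0 < X < 1: X = 0.467.

X = 0.467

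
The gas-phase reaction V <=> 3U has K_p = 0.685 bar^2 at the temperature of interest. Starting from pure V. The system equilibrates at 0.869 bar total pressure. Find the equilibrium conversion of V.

Basis: 1 mol V initially; let X = conversion of V. Extent ξ = X.
Mole table: n_V = 1 − X; n_U = 3X.
Total moles n_T = 1 + 2X.
Mole fractions y_i = n_i/n_T; K_p = p_U^3 / (p_V) with p_i = y_i·P.
Substituting and setting equal to 0.685 bar^2 gives a polynomial in X; the root in (0,1) is X = 0.403.

X = 0.403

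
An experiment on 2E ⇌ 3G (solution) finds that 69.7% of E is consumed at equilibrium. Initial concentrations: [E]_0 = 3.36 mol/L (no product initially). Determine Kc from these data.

Let X = conversion of E.
Concentrations: [E] = 3.36 − 3.36X; [G] = 5.04X.
At X = 0.697: [E] = 1.02, [G] = 3.51.
Kc = [G]^3 / ([E]^2) = 41.8 mol/L.

Kc = 41.8 mol/L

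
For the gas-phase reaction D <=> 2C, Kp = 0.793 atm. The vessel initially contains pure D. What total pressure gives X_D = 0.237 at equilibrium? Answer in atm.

Let X = conversion of D (basis 1 mol D); extent of reaction ξ = X.
Moles: n_D = 1 − X; n_C = 2X.
Summing: n_T = 1 + X.
Kp = p_C^2 / (p_D) with p_i = (n_i/n_T)·P.
At X = 0.237: the mole-fraction product g(X) = Π y_i^ν_i = 0.238. Since Kp = g(X)·P^{1}, P = (Kp/g)^(1/1) = (0.793/0.238)^(1/1) = 3.33 atm.

P = 3.33 atm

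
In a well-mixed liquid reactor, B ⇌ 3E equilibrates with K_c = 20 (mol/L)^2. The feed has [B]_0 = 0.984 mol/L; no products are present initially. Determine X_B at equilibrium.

X = 0.647

Let X = conversion of B; extent ξ = 0.984·X mol/L.
Concentrations: [B] = 0.984 − 0.984X; [E] = 2.95X.
K_c = [E]^3 / ([B]).
Solving K_c = 20 for X ∈ (0,1): X = 0.647.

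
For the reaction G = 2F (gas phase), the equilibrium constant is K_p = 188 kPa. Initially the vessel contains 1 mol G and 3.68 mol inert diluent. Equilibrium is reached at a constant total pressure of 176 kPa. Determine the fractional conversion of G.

X = 0.678

Take 1 mol G as basis and let X be its fractional conversion, so ξ = X.
Moles: n_G = 1 − X; n_F = 2X; n_I = 3.68 (inert).
Total moles n_T = 4.68 + X.
y_i = n_i/n_T, p_i = y_i·P. K_p = p_F^2 / (p_G).
This yields a degree-2 equation in X; solving on (0,1), X = 0.678.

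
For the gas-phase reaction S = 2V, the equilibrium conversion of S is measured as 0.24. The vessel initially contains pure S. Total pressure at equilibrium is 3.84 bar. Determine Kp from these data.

Kp = 0.939 bar

Take 1 mol S as basis and let X be its fractional conversion, so ξ = X.
At extent ξ: n_S = 1 − X; n_V = 2X.
Summing: n_T = 1 + X.
At X = 0.24: n_S = 0.76, n_V = 0.48, n_T = 1.24.
p_i = (n_i/n_T)·P. Kp = p_V^2 / (p_S) = 0.939 bar.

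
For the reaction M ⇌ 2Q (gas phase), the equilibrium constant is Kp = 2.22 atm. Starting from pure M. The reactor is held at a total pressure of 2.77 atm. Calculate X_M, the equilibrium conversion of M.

X = 0.409

Take 1 mol M as basis and let X be its fractional conversion, so ξ = X.
Species balance: n_M = 1 − X; n_Q = 2X.
Summing: n_T = 1 + X.
Mole fractions y_i = n_i/n_T; Kp = p_Q^2 / (p_M) with p_i = y_i·P.
Equating to 2.22 atm and solving on 0 < X < 1: X = 0.409.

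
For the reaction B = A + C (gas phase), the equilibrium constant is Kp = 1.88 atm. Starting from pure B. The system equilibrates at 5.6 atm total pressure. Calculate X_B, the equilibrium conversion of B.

X = 0.501

Take 1 mol B as basis and let X be its fractional conversion, so ξ = X.
At extent ξ: n_B = 1 − X; n_A = X; n_C = X.
n_T = Σnᵢ = 1 + X.
With p_i = (n_i/n_T)P, Kp = p_A p_C / (p_B).
Equating to 1.88 atm and solving on 0 < X < 1: X = 0.501.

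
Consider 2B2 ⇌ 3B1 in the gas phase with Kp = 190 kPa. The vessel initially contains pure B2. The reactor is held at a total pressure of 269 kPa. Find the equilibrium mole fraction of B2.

Let X = conversion of B2 (basis 1 mol B2); extent of reaction ξ = 0.5X.
Moles: n_B2 = 1 − X; n_B1 = 1.5X.
Summing: n_T = 1 + 0.5X.
y_i = n_i/n_T, p_i = y_i·P. Kp = p_B1^3 / (p_B2^2).
Setting this equal to 190 kPa and taking the physical root (0 < X < 1) gives X = 0.434.
Then n_B2 = 0.566, n_T = 1.22, so y_B2 = 0.465.

y_B2 = 0.465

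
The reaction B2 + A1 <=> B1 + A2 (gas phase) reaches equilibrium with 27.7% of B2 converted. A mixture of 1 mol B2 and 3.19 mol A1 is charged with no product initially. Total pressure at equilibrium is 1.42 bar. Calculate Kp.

Basis: 1 mol B2 initially; let X = conversion of B2. Extent ξ = X.
Species balance: n_B2 = 1 − X; n_A1 = 3.19 − X; n_B1 = X; n_A2 = X.
Since Δν = 0, n_T = 4.19 throughout.
At X = 0.277: n_B2 = 0.723, n_A1 = 2.91, n_B1 = 0.277, n_A2 = 0.277, n_T = 4.19.
p_i = (n_i/n_T)·P. Kp = p_B1 p_A2 / (p_B2 p_A1) = 0.0364.

Kp = 0.0364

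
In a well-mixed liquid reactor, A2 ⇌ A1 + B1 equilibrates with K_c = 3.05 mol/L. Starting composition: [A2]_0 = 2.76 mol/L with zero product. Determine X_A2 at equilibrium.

Let X = conversion of A2; extent ξ = 2.76·X mol/L.
Concentrations: [A2] = 2.76 − 2.76X; [A1] = 2.76X; [B1] = 2.76X.
K_c = [A1] [B1] / ([A2]).
This equals 3.05 at X = 0.635 (the root in 0 < X < 1).

X = 0.635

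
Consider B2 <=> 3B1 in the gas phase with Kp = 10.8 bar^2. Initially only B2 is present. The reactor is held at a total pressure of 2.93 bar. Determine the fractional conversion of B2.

X = 0.452

Basis: 1 mol B2 initially; let X = conversion of B2. Extent ξ = X.
Moles: n_B2 = 1 − X; n_B1 = 3X.
Total moles n_T = 1 + 2X.
Mole fractions y_i = n_i/n_T; Kp = p_B1^3 / (p_B2) with p_i = y_i·P.
This yields a degree-3 equation in X; solving on (0,1), X = 0.452.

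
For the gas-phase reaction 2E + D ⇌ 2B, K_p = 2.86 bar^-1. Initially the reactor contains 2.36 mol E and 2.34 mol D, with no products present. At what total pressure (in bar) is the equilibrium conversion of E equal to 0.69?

P = 4.41 bar

Let X = conversion of E (basis 2.36 mol E); extent of reaction ξ = 1.18X.
Mole table: n_E = 2.36 − 2.36X; n_D = 2.34 − 1.18X; n_B = 2.36X.
Summing: n_T = 4.7 − 1.18X.
K_p = p_B^2 / (p_E^2 p_D) with p_i = (n_i/n_T)·P.
At X = 0.69: the mole-fraction product g(X) = Π y_i^ν_i = 12.62. Since K_p = g(X)·P^{-1}, P = (g/K_p)^(1/1) = (12.62/2.86)^(1/1) = 4.41 bar.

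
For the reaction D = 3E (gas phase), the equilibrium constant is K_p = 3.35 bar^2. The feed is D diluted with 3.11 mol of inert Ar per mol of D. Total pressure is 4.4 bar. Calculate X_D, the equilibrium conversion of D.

Basis: 1 mol D initially; let X = conversion of D. Extent ξ = X.
Species balance: n_D = 1 − X; n_E = 3X; n_I = 3.11 (inert).
n_T = Σnᵢ = 4.11 + 2X.
Mole fractions y_i = n_i/n_T; K_p = p_E^3 / (p_D) with p_i = y_i·P.
Setting this equal to 3.35 bar^2 and taking the physical root (0 < X < 1) gives X = 0.446.

X = 0.446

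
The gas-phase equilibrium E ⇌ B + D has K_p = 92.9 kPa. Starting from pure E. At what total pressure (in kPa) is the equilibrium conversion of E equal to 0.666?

P = 117 kPa

Basis: 1 mol E initially; let X = conversion of E. Extent ξ = X.
Moles: n_E = 1 − X; n_B = X; n_D = X.
Total moles n_T = 1 + X.
K_p = p_B p_D / (p_E) with p_i = (n_i/n_T)·P.
At X = 0.666: the mole-fraction product g(X) = Π y_i^ν_i = 0.7971. Since K_p = g(X)·P^{1}, P = (K_p/g)^(1/1) = (92.9/0.7971)^(1/1) = 117 kPa.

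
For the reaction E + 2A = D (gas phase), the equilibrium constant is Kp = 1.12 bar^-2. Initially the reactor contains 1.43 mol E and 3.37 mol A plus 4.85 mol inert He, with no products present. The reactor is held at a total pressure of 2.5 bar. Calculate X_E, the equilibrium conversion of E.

X = 0.346

Take 1.43 mol E as basis and let X be its fractional conversion, so ξ = 1.43X.
Species balance: n_E = 1.43 − 1.43X; n_A = 3.37 − 2.86X; n_D = 1.43X; n_I = 4.85 (inert).
Total moles n_T = 9.65 − 2.86X.
With p_i = (n_i/n_T)P, Kp = p_D / (p_E p_A^2).
This yields a degree-3 equation in X; solving on (0,1), X = 0.346.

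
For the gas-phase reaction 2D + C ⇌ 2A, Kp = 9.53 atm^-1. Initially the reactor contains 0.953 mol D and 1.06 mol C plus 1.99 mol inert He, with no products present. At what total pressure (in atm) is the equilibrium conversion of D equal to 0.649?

Take 0.953 mol D as basis and let X be its fractional conversion, so ξ = 0.476X.
Mole table: n_D = 0.953 − 0.953X; n_C = 1.06 − 0.476X; n_A = 0.953X; n_I = 1.99 (inert).
n_T = Σnᵢ = 4 − 0.476X.
Kp = p_A^2 / (p_D^2 p_C) with p_i = (n_i/n_T)·P.
At X = 0.649: the mole-fraction product g(X) = Π y_i^ν_i = 16.82. Since Kp = g(X)·P^{-1}, P = (g/Kp)^(1/1) = (16.82/9.53)^(1/1) = 1.77 atm.

P = 1.77 atm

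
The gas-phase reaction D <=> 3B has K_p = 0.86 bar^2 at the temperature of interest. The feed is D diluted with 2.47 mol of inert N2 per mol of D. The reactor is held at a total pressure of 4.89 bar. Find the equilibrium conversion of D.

Basis: 1 mol D initially; let X = conversion of D. Extent ξ = X.
Species balance: n_D = 1 − X; n_B = 3X; n_I = 2.47 (inert).
n_T = Σnᵢ = 3.47 + 2X.
With p_i = (n_i/n_T)P, K_p = p_B^3 / (p_D).
This yields a degree-3 equation in X; solving on (0,1), X = 0.251.

X = 0.251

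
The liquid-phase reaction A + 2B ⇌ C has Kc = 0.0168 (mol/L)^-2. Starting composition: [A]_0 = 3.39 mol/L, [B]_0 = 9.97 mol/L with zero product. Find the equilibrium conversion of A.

X = 0.447

Let X = conversion of A; extent ξ = 3.39·X mol/L.
Concentrations: [A] = 3.39 − 3.39X; [B] = 9.97 − 6.78X; [C] = 3.39X.
Kc = [C] / ([A] [B]^2).
Solving Kc = 0.0168 for X ∈ (0,1): X = 0.447.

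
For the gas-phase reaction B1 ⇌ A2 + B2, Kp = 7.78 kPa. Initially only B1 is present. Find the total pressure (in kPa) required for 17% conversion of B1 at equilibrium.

P = 261 kPa

Basis: 1 mol B1 initially; let X = conversion of B1. Extent ξ = X.
Moles: n_B1 = 1 − X; n_A2 = X; n_B2 = X.
Summing: n_T = 1 + X.
Kp = p_A2 p_B2 / (p_B1) with p_i = (n_i/n_T)·P.
At X = 0.17: the mole-fraction product g(X) = Π y_i^ν_i = 0.02976. Since Kp = g(X)·P^{1}, P = (Kp/g)^(1/1) = (7.78/0.02976)^(1/1) = 261 kPa.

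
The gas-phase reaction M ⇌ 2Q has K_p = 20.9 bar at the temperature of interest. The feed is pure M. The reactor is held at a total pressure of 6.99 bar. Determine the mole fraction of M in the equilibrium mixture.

y_M = 0.209

Basis: 1 mol M initially; let X = conversion of M. Extent ξ = X.
Mole table: n_M = 1 − X; n_Q = 2X.
Summing: n_T = 1 + X.
y_i = n_i/n_T, p_i = y_i·P. K_p = p_Q^2 / (p_M).
Equating to 20.9 bar and solving on 0 < X < 1: X = 0.654.
Then n_M = 0.346, n_T = 1.65, so y_M = 0.209.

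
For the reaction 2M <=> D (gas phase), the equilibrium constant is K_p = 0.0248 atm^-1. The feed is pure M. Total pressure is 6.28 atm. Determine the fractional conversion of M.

Basis: 1 mol M initially; let X = conversion of M. Extent ξ = 0.5X.
Species balance: n_M = 1 − X; n_D = 0.5X.
n_T = Σnᵢ = 1 − 0.5X.
y_i = n_i/n_T, p_i = y_i·P. K_p = p_D / (p_M^2).
Substituting and setting equal to 0.0248 atm^-1 gives a polynomial in X; the root in (0,1) is X = 0.215.

X = 0.215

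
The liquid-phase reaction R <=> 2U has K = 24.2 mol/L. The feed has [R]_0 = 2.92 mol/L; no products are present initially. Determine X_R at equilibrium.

Let X = conversion of R; extent ξ = 2.92·X mol/L.
Concentrations: [R] = 2.92 − 2.92X; [U] = 5.84X.
K = [U]^2 / ([R]).
Solving K = 24.2 for X ∈ (0,1): X = 0.737.

X = 0.737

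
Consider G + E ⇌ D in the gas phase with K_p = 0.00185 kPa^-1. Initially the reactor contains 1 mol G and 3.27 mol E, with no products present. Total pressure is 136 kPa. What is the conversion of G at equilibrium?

X = 0.160

Take 1 mol G as basis and let X be its fractional conversion, so ξ = X.
Moles: n_G = 1 − X; n_E = 3.27 − X; n_D = X.
Summing: n_T = 4.27 − X.
Mole fractions y_i = n_i/n_T; K_p = p_D / (p_G p_E) with p_i = y_i·P.
Setting this equal to 0.00185 kPa^-1 and taking the physical root (0 < X < 1) gives X = 0.160.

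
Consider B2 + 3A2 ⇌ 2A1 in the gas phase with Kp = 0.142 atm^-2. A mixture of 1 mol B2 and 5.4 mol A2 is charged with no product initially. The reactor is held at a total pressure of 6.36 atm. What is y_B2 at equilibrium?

y_B2 = 0.055

Take 1 mol B2 as basis and let X be its fractional conversion, so ξ = X.
Moles: n_B2 = 1 − X; n_A2 = 5.4 − 3X; n_A1 = 2X.
Total moles n_T = 6.4 − 2X.
y_i = n_i/n_T, p_i = y_i·P. Kp = p_A1^2 / (p_B2 p_A2^3).
This yields a degree-4 equation in X; solving on (0,1), X = 0.728.
Then n_B2 = 0.272, n_T = 4.94, so y_B2 = 0.055.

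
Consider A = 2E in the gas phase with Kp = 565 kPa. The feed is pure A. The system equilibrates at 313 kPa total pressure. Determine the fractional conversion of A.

Take 1 mol A as basis and let X be its fractional conversion, so ξ = X.
Species balance: n_A = 1 − X; n_E = 2X.
n_T = Σnᵢ = 1 + X.
Mole fractions y_i = n_i/n_T; Kp = p_E^2 / (p_A) with p_i = y_i·P.
Setting this equal to 565 kPa and taking the physical root (0 < X < 1) gives X = 0.558.

X = 0.558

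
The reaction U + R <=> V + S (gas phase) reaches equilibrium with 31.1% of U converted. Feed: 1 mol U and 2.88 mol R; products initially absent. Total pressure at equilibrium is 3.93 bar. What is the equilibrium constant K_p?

Let X = conversion of U (basis 1 mol U); extent of reaction ξ = X.
At extent ξ: n_U = 1 − X; n_R = 2.88 − X; n_V = X; n_S = X.
n_T stays at 3.88 (no change in mole number).
At X = 0.311: n_U = 0.689, n_R = 2.57, n_V = 0.311, n_S = 0.311, n_T = 3.88.
p_i = (n_i/n_T)·P. K_p = p_V p_S / (p_U p_R) = 0.0546.

K_p = 0.0546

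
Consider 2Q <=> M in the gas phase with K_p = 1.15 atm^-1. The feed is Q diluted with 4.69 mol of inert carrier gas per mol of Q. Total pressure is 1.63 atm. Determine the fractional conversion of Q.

X = 0.317

Take 1 mol Q as basis and let X be its fractional conversion, so ξ = 0.5X.
Moles: n_Q = 1 − X; n_M = 0.5X; n_I = 4.69 (inert).
n_T = Σnᵢ = 5.69 − 0.5X.
Mole fractions y_i = n_i/n_T; K_p = p_M / (p_Q^2) with p_i = y_i·P.
Equating to 1.15 atm^-1 and solving on 0 < X < 1: X = 0.317.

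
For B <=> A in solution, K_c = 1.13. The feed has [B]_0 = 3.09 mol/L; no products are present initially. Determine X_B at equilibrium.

Let X = conversion of B; extent ξ = 3.09·X mol/L.
Concentrations: [B] = 3.09 − 3.09X; [A] = 3.09X.
K_c = [A] / ([B]).
This equals 1.13 at X = 0.531 (the root in 0 < X < 1).

X = 0.531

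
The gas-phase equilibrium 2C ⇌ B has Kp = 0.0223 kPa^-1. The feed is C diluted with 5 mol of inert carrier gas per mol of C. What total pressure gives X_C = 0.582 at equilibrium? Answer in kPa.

P = 426 kPa

Basis: 1 mol C initially; let X = conversion of C. Extent ξ = 0.5X.
At extent ξ: n_C = 1 − X; n_B = 0.5X; n_I = 5 (inert).
Summing: n_T = 6 − 0.5X.
Kp = p_B / (p_C^2) with p_i = (n_i/n_T)·P.
At X = 0.582: the mole-fraction product g(X) = Π y_i^ν_i = 9.508. Since Kp = g(X)·P^{-1}, P = (g/Kp)^(1/1) = (9.508/0.0223)^(1/1) = 426 kPa.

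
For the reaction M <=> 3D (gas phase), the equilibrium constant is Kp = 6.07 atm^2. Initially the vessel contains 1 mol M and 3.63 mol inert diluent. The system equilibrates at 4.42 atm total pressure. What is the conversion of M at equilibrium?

Take 1 mol M as basis and let X be its fractional conversion, so ξ = X.
Mole table: n_M = 1 − X; n_D = 3X; n_I = 3.63 (inert).
Total moles n_T = 4.63 + 2X.
Mole fractions y_i = n_i/n_T; Kp = p_D^3 / (p_M) with p_i = y_i·P.
Equating to 6.07 atm^2 and solving on 0 < X < 1: X = 0.553.

X = 0.553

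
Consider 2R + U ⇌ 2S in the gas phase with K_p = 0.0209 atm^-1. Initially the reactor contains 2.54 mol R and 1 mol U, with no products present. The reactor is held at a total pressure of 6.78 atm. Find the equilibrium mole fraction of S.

Basis: 1 mol U initially; let X = conversion of U. Extent ξ = X.
Moles: n_R = 2.54 − 2X; n_U = 1 − X; n_S = 2X.
Total moles n_T = 3.54 − X.
Mole fractions y_i = n_i/n_T; K_p = p_S^2 / (p_R^2 p_U) with p_i = y_i·P.
Setting this equal to 0.0209 atm^-1 and taking the physical root (0 < X < 1) gives X = 0.198.
Then n_S = 0.396, n_T = 3.34, so y_S = 0.118.

y_S = 0.118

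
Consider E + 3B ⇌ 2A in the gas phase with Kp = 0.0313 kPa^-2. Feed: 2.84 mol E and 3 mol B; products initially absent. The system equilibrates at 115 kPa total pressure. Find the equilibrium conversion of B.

Let X = conversion of B (basis 3 mol B); extent of reaction ξ = X.
Species balance: n_E = 2.84 − X; n_B = 3 − 3X; n_A = 2X.
n_T = Σnᵢ = 5.84 − 2X.
Mole fractions y_i = n_i/n_T; Kp = p_A^2 / (p_E p_B^3) with p_i = y_i·P.
Setting this equal to 0.0313 kPa^-2 and taking the physical root (0 < X < 1) gives X = 0.868.

X = 0.868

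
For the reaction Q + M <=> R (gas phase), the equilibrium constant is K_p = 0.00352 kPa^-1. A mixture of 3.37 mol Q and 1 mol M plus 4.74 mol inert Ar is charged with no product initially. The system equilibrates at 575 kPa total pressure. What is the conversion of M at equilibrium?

Let X = conversion of M (basis 1 mol M); extent of reaction ξ = X.
Moles: n_Q = 3.37 − X; n_M = 1 − X; n_R = X; n_I = 4.74 (inert).
Total moles n_T = 9.11 − X.
With p_i = (n_i/n_T)P, K_p = p_R / (p_Q p_M).
Setting this equal to 0.00352 kPa^-1 and taking the physical root (0 < X < 1) gives X = 0.408.

X = 0.408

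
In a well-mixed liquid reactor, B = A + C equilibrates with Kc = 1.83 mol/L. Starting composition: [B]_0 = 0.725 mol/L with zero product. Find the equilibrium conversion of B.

Let X = conversion of B; extent ξ = 0.725·X mol/L.
Concentrations: [B] = 0.725 − 0.725X; [A] = 0.725X; [C] = 0.725X.
Kc = [A] [C] / ([B]).
Solving Kc = 1.83 for X ∈ (0,1): X = 0.767.

X = 0.767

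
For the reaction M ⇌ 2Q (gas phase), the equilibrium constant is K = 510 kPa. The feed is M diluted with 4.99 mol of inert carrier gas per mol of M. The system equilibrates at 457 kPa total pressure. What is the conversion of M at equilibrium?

Basis: 1 mol M initially; let X = conversion of M. Extent ξ = X.
Mole table: n_M = 1 − X; n_Q = 2X; n_I = 4.99 (inert).
Summing: n_T = 5.99 + X.
Mole fractions y_i = n_i/n_T; K = p_Q^2 / (p_M) with p_i = y_i·P.
Setting this equal to 510 kPa and taking the physical root (0 < X < 1) gives X = 0.722.

X = 0.722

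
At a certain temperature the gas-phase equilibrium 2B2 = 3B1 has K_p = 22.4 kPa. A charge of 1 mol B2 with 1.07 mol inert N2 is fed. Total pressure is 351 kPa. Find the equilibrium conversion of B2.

X = 0.279

Take 1 mol B2 as basis and let X be its fractional conversion, so ξ = 0.5X.
Moles: n_B2 = 1 − X; n_B1 = 1.5X; n_I = 1.07 (inert).
Summing: n_T = 2.07 + 0.5X.
y_i = n_i/n_T, p_i = y_i·P. K_p = p_B1^3 / (p_B2^2).
This yields a degree-3 equation in X; solving on (0,1), X = 0.279.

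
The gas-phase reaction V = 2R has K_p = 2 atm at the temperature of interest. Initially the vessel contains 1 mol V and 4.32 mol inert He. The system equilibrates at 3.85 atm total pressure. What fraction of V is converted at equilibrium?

Take 1 mol V as basis and let X be its fractional conversion, so ξ = X.
Mole table: n_V = 1 − X; n_R = 2X; n_I = 4.32 (inert).
n_T = Σnᵢ = 5.32 + X.
With p_i = (n_i/n_T)P, K_p = p_R^2 / (p_V).
This yields a degree-2 equation in X; solving on (0,1), X = 0.572.

X = 0.572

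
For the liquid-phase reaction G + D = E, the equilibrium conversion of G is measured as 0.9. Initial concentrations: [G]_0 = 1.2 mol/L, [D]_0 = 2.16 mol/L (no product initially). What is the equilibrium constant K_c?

K_c = 8.33 L/mol

Let X = conversion of G.
Concentrations: [G] = 1.2 − 1.2X; [D] = 2.16 − 1.2X; [E] = 1.2X.
At X = 0.9: [G] = 0.12, [D] = 1.08, [E] = 1.08.
K_c = [E] / ([G] [D]) = 8.33 L/mol.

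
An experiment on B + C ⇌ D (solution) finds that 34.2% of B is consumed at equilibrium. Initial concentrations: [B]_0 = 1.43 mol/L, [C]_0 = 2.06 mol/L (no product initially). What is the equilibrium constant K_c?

K_c = 0.331 L/mol

Let X = conversion of B.
Concentrations: [B] = 1.43 − 1.43X; [C] = 2.06 − 1.43X; [D] = 1.43X.
At X = 0.342: [B] = 0.941, [C] = 1.57, [D] = 0.489.
K_c = [D] / ([B] [C]) = 0.331 L/mol.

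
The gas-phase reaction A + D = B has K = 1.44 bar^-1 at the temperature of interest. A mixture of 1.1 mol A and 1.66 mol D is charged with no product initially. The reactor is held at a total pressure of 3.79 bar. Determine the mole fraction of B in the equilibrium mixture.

y_B = 0.393

Let X = conversion of A (basis 1.1 mol A); extent of reaction ξ = 1.1X.
At extent ξ: n_A = 1.1 − 1.1X; n_D = 1.66 − 1.1X; n_B = 1.1X.
Total moles n_T = 2.76 − 1.1X.
Mole fractions y_i = n_i/n_T; K = p_B / (p_A p_D) with p_i = y_i·P.
Substituting and setting equal to 1.44 bar^-1 gives a polynomial in X; the root in (0,1) is X = 0.708.
Then n_B = 0.779, n_T = 1.98, so y_B = 0.393.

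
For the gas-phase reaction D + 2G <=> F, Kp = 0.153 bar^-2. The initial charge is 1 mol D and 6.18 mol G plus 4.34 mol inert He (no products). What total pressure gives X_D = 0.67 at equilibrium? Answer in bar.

Take 1 mol D as basis and let X be its fractional conversion, so ξ = X.
Moles: n_D = 1 − X; n_G = 6.18 − 2X; n_F = X; n_I = 4.34 (inert).
Summing: n_T = 11.5 − 2X.
Kp = p_F / (p_D p_G^2) with p_i = (n_i/n_T)·P.
At X = 0.67: the mole-fraction product g(X) = Π y_i^ν_i = 8.982. Since Kp = g(X)·P^{-2}, P = (g/Kp)^(1/2) = (8.982/0.153)^(1/2) = 7.66 bar.

P = 7.66 bar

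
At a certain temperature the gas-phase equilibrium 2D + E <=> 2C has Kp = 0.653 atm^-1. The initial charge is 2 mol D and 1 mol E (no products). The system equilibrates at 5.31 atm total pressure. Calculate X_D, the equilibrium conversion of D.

Basis: 2 mol D initially; let X = conversion of D. Extent ξ = X.
Species balance: n_D = 2 − 2X; n_E = 1 − X; n_C = 2X.
Total moles n_T = 3 − X.
With p_i = (n_i/n_T)P, Kp = p_C^2 / (p_D^2 p_E).
Equating to 0.653 atm^-1 and solving on 0 < X < 1: X = 0.462.

X = 0.462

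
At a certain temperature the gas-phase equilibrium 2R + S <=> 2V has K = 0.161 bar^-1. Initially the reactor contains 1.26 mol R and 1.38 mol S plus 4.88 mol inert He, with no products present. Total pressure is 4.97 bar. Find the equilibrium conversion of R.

X = 0.266

Take 1.26 mol R as basis and let X be its fractional conversion, so ξ = 0.63X.
At extent ξ: n_R = 1.26 − 1.26X; n_S = 1.38 − 0.63X; n_V = 1.26X; n_I = 4.88 (inert).
n_T = Σnᵢ = 7.52 − 0.63X.
y_i = n_i/n_T, p_i = y_i·P. K = p_V^2 / (p_R^2 p_S).
Substituting and setting equal to 0.161 bar^-1 gives a polynomial in X; the root in (0,1) is X = 0.266.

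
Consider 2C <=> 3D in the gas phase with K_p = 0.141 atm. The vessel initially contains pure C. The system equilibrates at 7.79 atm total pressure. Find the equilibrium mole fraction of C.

y_C = 0.778

Let X = conversion of C (basis 1 mol C); extent of reaction ξ = 0.5X.
At extent ξ: n_C = 1 − X; n_D = 1.5X.
Summing: n_T = 1 + 0.5X.
Mole fractions y_i = n_i/n_T; K_p = p_D^3 / (p_C^2) with p_i = y_i·P.
Setting this equal to 0.141 atm and taking the physical root (0 < X < 1) gives X = 0.160.
Then n_C = 0.84, n_T = 1.08, so y_C = 0.778.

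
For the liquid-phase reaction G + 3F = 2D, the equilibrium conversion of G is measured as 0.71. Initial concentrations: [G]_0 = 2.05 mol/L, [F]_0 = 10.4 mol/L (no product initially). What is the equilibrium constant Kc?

Kc = 0.0649 (mol/L)^-2

Let X = conversion of G.
Concentrations: [G] = 2.05 − 2.05X; [F] = 10.4 − 6.15X; [D] = 4.1X.
At X = 0.71: [G] = 0.595, [F] = 6.03, [D] = 2.91.
Kc = [D]^2 / ([G] [F]^3) = 0.0649 (mol/L)^-2.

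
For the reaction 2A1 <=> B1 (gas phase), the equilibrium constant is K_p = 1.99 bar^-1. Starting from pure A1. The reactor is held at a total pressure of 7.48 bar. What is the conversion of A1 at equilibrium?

X = 0.871

Let X = conversion of A1 (basis 1 mol A1); extent of reaction ξ = 0.5X.
At extent ξ: n_A1 = 1 − X; n_B1 = 0.5X.
Total moles n_T = 1 − 0.5X.
y_i = n_i/n_T, p_i = y_i·P. K_p = p_B1 / (p_A1^2).
This yields a degree-2 equation in X; solving on (0,1), X = 0.871.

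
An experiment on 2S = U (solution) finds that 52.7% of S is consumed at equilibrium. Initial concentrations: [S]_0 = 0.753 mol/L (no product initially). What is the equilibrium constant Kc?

Let X = conversion of S.
Concentrations: [S] = 0.753 − 0.753X; [U] = 0.377X.
At X = 0.527: [S] = 0.356, [U] = 0.198.
Kc = [U] / ([S]^2) = 1.56 L/mol.

Kc = 1.56 L/mol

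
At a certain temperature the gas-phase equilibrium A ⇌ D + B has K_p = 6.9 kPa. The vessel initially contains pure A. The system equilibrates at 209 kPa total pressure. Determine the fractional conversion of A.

Let X = conversion of A (basis 1 mol A); extent of reaction ξ = X.
Mole table: n_A = 1 − X; n_D = X; n_B = X.
Summing: n_T = 1 + X.
Mole fractions y_i = n_i/n_T; K_p = p_D p_B / (p_A) with p_i = y_i·P.
Setting this equal to 6.9 kPa and taking the physical root (0 < X < 1) gives X = 0.179.

X = 0.179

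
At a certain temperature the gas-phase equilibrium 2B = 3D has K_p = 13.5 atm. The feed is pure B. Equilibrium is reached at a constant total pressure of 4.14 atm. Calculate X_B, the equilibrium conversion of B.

Take 1 mol B as basis and let X be its fractional conversion, so ξ = 0.5X.
At extent ξ: n_B = 1 − X; n_D = 1.5X.
n_T = Σnᵢ = 1 + 0.5X.
Mole fractions y_i = n_i/n_T; K_p = p_D^3 / (p_B^2) with p_i = y_i·P.
Setting this equal to 13.5 atm and taking the physical root (0 < X < 1) gives X = 0.592.

X = 0.592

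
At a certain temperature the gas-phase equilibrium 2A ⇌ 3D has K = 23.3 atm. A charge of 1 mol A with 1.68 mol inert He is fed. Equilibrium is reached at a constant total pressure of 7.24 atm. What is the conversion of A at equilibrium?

X = 0.674

Basis: 1 mol A initially; let X = conversion of A. Extent ξ = 0.5X.
Species balance: n_A = 1 − X; n_D = 1.5X; n_I = 1.68 (inert).
Total moles n_T = 2.68 + 0.5X.
With p_i = (n_i/n_T)P, K = p_D^3 / (p_A^2).
This yields a degree-3 equation in X; solving on (0,1), X = 0.674.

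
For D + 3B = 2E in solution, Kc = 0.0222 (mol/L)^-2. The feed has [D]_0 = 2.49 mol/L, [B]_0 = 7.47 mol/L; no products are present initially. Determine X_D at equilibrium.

Let X = conversion of D; extent ξ = 2.49·X mol/L.
Concentrations: [D] = 2.49 − 2.49X; [B] = 7.47 − 7.47X; [E] = 4.98X.
Kc = [E]^2 / ([D] [B]^3).
Solving Kc = 0.0222 for X ∈ (0,1): X = 0.376.

X = 0.376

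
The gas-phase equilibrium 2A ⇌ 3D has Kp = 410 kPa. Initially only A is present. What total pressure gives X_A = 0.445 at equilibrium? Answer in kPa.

P = 519 kPa

Let X = conversion of A (basis 1 mol A); extent of reaction ξ = 0.5X.
Mole table: n_A = 1 − X; n_D = 1.5X.
Summing: n_T = 1 + 0.5X.
Kp = p_D^3 / (p_A^2) with p_i = (n_i/n_T)·P.
At X = 0.445: the mole-fraction product g(X) = Π y_i^ν_i = 0.7898. Since Kp = g(X)·P^{1}, P = (Kp/g)^(1/1) = (410/0.7898)^(1/1) = 519 kPa.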